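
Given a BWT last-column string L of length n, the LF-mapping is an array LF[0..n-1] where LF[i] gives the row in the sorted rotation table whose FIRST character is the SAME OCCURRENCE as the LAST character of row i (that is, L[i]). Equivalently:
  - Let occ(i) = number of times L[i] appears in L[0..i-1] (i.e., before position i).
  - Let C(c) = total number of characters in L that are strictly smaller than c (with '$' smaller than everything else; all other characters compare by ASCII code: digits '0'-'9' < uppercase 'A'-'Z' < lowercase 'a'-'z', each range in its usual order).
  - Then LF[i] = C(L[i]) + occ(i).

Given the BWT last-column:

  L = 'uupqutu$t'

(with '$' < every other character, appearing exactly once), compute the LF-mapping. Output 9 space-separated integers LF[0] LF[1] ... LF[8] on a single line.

Char counts: '$':1, 'p':1, 'q':1, 't':2, 'u':4
C (first-col start): C('$')=0, C('p')=1, C('q')=2, C('t')=3, C('u')=5
L[0]='u': occ=0, LF[0]=C('u')+0=5+0=5
L[1]='u': occ=1, LF[1]=C('u')+1=5+1=6
L[2]='p': occ=0, LF[2]=C('p')+0=1+0=1
L[3]='q': occ=0, LF[3]=C('q')+0=2+0=2
L[4]='u': occ=2, LF[4]=C('u')+2=5+2=7
L[5]='t': occ=0, LF[5]=C('t')+0=3+0=3
L[6]='u': occ=3, LF[6]=C('u')+3=5+3=8
L[7]='$': occ=0, LF[7]=C('$')+0=0+0=0
L[8]='t': occ=1, LF[8]=C('t')+1=3+1=4

Answer: 5 6 1 2 7 3 8 0 4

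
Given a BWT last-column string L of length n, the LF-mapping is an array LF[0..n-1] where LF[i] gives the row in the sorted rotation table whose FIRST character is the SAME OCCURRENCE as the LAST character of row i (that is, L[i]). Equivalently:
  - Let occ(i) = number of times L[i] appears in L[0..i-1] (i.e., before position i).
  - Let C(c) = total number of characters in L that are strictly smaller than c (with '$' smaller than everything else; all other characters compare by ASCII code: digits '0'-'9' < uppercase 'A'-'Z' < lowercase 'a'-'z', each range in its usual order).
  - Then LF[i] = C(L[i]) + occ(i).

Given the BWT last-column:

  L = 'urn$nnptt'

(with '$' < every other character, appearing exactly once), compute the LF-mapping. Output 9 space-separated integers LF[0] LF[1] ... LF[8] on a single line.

Char counts: '$':1, 'n':3, 'p':1, 'r':1, 't':2, 'u':1
C (first-col start): C('$')=0, C('n')=1, C('p')=4, C('r')=5, C('t')=6, C('u')=8
L[0]='u': occ=0, LF[0]=C('u')+0=8+0=8
L[1]='r': occ=0, LF[1]=C('r')+0=5+0=5
L[2]='n': occ=0, LF[2]=C('n')+0=1+0=1
L[3]='$': occ=0, LF[3]=C('$')+0=0+0=0
L[4]='n': occ=1, LF[4]=C('n')+1=1+1=2
L[5]='n': occ=2, LF[5]=C('n')+2=1+2=3
L[6]='p': occ=0, LF[6]=C('p')+0=4+0=4
L[7]='t': occ=0, LF[7]=C('t')+0=6+0=6
L[8]='t': occ=1, LF[8]=C('t')+1=6+1=7

Answer: 8 5 1 0 2 3 4 6 7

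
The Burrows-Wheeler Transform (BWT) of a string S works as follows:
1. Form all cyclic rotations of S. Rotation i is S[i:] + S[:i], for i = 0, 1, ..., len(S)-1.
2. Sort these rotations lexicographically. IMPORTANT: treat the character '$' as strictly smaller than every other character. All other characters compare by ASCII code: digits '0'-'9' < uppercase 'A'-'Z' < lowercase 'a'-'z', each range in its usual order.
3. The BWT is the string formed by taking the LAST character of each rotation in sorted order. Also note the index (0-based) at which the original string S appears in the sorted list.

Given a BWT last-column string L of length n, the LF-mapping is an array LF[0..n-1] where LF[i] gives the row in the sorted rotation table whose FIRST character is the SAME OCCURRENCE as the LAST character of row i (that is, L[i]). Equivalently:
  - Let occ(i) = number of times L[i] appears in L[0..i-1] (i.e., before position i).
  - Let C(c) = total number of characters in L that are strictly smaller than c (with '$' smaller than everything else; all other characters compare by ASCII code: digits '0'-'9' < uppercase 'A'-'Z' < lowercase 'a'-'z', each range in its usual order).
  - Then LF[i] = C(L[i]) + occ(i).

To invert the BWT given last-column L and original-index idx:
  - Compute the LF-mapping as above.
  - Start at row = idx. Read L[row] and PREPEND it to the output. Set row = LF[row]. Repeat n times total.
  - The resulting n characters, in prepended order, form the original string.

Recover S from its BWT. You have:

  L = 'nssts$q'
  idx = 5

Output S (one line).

LF mapping: 1 3 4 6 5 0 2
Walk LF starting at row 5, prepending L[row]:
  step 1: row=5, L[5]='$', prepend. Next row=LF[5]=0
  step 2: row=0, L[0]='n', prepend. Next row=LF[0]=1
  step 3: row=1, L[1]='s', prepend. Next row=LF[1]=3
  step 4: row=3, L[3]='t', prepend. Next row=LF[3]=6
  step 5: row=6, L[6]='q', prepend. Next row=LF[6]=2
  step 6: row=2, L[2]='s', prepend. Next row=LF[2]=4
  step 7: row=4, L[4]='s', prepend. Next row=LF[4]=5
Reversed output: ssqtsn$

Answer: ssqtsn$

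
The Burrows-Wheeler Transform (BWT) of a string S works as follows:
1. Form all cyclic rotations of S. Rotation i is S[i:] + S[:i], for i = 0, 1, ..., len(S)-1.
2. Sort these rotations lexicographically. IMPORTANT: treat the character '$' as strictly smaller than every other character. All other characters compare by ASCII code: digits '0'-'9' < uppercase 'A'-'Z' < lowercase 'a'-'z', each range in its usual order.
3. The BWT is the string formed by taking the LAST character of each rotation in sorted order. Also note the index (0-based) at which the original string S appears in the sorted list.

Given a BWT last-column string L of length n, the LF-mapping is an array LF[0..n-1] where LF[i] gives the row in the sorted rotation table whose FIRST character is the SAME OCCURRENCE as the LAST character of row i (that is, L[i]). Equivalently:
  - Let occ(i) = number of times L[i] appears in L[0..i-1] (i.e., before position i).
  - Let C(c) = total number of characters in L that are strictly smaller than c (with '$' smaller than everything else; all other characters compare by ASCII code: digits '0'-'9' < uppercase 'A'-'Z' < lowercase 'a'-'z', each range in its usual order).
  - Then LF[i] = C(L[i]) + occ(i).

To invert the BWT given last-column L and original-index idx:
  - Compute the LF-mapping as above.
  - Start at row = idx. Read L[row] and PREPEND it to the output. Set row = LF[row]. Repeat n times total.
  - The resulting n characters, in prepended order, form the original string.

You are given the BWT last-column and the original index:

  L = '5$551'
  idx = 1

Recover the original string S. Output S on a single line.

Answer: 1555$

Derivation:
LF mapping: 2 0 3 4 1
Walk LF starting at row 1, prepending L[row]:
  step 1: row=1, L[1]='$', prepend. Next row=LF[1]=0
  step 2: row=0, L[0]='5', prepend. Next row=LF[0]=2
  step 3: row=2, L[2]='5', prepend. Next row=LF[2]=3
  step 4: row=3, L[3]='5', prepend. Next row=LF[3]=4
  step 5: row=4, L[4]='1', prepend. Next row=LF[4]=1
Reversed output: 1555$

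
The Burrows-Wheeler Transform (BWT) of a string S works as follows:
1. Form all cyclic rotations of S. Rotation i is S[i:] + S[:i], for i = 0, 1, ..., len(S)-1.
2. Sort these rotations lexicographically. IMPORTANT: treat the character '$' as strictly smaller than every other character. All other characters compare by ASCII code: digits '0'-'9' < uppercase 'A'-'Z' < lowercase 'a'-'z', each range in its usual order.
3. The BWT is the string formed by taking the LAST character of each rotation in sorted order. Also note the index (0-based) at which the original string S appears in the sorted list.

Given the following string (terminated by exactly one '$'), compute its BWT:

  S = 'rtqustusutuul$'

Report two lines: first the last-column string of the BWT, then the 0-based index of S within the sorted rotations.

Answer: lut$uursuuqtst
3

Derivation:
All 14 rotations (rotation i = S[i:]+S[:i]):
  rot[0] = rtqustusutuul$
  rot[1] = tqustusutuul$r
  rot[2] = qustusutuul$rt
  rot[3] = ustusutuul$rtq
  rot[4] = stusutuul$rtqu
  rot[5] = tusutuul$rtqus
  rot[6] = usutuul$rtqust
  rot[7] = sutuul$rtqustu
  rot[8] = utuul$rtqustus
  rot[9] = tuul$rtqustusu
  rot[10] = uul$rtqustusut
  rot[11] = ul$rtqustusutu
  rot[12] = l$rtqustusutuu
  rot[13] = $rtqustusutuul
Sorted (with $ < everything):
  sorted[0] = $rtqustusutuul  (last char: 'l')
  sorted[1] = l$rtqustusutuu  (last char: 'u')
  sorted[2] = qustusutuul$rt  (last char: 't')
  sorted[3] = rtqustusutuul$  (last char: '$')
  sorted[4] = stusutuul$rtqu  (last char: 'u')
  sorted[5] = sutuul$rtqustu  (last char: 'u')
  sorted[6] = tqustusutuul$r  (last char: 'r')
  sorted[7] = tusutuul$rtqus  (last char: 's')
  sorted[8] = tuul$rtqustusu  (last char: 'u')
  sorted[9] = ul$rtqustusutu  (last char: 'u')
  sorted[10] = ustusutuul$rtq  (last char: 'q')
  sorted[11] = usutuul$rtqust  (last char: 't')
  sorted[12] = utuul$rtqustus  (last char: 's')
  sorted[13] = uul$rtqustusut  (last char: 't')
Last column: lut$uursuuqtst
Original string S is at sorted index 3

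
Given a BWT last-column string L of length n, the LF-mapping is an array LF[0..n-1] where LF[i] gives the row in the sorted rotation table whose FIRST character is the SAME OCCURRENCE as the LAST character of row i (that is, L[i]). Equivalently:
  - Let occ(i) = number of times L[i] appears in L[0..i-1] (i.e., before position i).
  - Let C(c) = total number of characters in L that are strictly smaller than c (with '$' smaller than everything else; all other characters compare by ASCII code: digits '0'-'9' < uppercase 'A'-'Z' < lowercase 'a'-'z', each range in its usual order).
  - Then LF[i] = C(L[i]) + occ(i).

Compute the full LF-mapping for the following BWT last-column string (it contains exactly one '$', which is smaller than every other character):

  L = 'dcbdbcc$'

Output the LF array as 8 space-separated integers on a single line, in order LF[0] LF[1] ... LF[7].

Answer: 6 3 1 7 2 4 5 0

Derivation:
Char counts: '$':1, 'b':2, 'c':3, 'd':2
C (first-col start): C('$')=0, C('b')=1, C('c')=3, C('d')=6
L[0]='d': occ=0, LF[0]=C('d')+0=6+0=6
L[1]='c': occ=0, LF[1]=C('c')+0=3+0=3
L[2]='b': occ=0, LF[2]=C('b')+0=1+0=1
L[3]='d': occ=1, LF[3]=C('d')+1=6+1=7
L[4]='b': occ=1, LF[4]=C('b')+1=1+1=2
L[5]='c': occ=1, LF[5]=C('c')+1=3+1=4
L[6]='c': occ=2, LF[6]=C('c')+2=3+2=5
L[7]='$': occ=0, LF[7]=C('$')+0=0+0=0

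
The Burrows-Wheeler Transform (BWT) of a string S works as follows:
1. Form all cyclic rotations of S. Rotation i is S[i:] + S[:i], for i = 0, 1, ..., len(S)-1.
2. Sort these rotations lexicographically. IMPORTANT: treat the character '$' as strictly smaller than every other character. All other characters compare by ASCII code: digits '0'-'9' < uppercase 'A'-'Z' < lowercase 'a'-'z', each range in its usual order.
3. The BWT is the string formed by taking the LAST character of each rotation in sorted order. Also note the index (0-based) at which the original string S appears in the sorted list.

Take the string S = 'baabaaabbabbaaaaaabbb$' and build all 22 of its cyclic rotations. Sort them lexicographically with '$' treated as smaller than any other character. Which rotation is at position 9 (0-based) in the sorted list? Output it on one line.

All 22 rotations (rotation i = S[i:]+S[:i]):
  rot[0] = baabaaabbabbaaaaaabbb$
  rot[1] = aabaaabbabbaaaaaabbb$b
  rot[2] = abaaabbabbaaaaaabbb$ba
  rot[3] = baaabbabbaaaaaabbb$baa
  rot[4] = aaabbabbaaaaaabbb$baab
  rot[5] = aabbabbaaaaaabbb$baaba
  rot[6] = abbabbaaaaaabbb$baabaa
  rot[7] = bbabbaaaaaabbb$baabaaa
  rot[8] = babbaaaaaabbb$baabaaab
  rot[9] = abbaaaaaabbb$baabaaabb
  rot[10] = bbaaaaaabbb$baabaaabba
  rot[11] = baaaaaabbb$baabaaabbab
  rot[12] = aaaaaabbb$baabaaabbabb
  rot[13] = aaaaabbb$baabaaabbabba
  rot[14] = aaaabbb$baabaaabbabbaa
  rot[15] = aaabbb$baabaaabbabbaaa
  rot[16] = aabbb$baabaaabbabbaaaa
  rot[17] = abbb$baabaaabbabbaaaaa
  rot[18] = bbb$baabaaabbabbaaaaaa
  rot[19] = bb$baabaaabbabbaaaaaab
  rot[20] = b$baabaaabbabbaaaaaabb
  rot[21] = $baabaaabbabbaaaaaabbb
Sorted (with $ < everything):
  sorted[0] = $baabaaabbabbaaaaaabbb
  sorted[1] = aaaaaabbb$baabaaabbabb
  sorted[2] = aaaaabbb$baabaaabbabba
  sorted[3] = aaaabbb$baabaaabbabbaa
  sorted[4] = aaabbabbaaaaaabbb$baab
  sorted[5] = aaabbb$baabaaabbabbaaa
  sorted[6] = aabaaabbabbaaaaaabbb$b
  sorted[7] = aabbabbaaaaaabbb$baaba
  sorted[8] = aabbb$baabaaabbabbaaaa
  sorted[9] = abaaabbabbaaaaaabbb$ba
  sorted[10] = abbaaaaaabbb$baabaaabb
  sorted[11] = abbabbaaaaaabbb$baabaa
  sorted[12] = abbb$baabaaabbabbaaaaa
  sorted[13] = b$baabaaabbabbaaaaaabb
  sorted[14] = baaaaaabbb$baabaaabbab
  sorted[15] = baaabbabbaaaaaabbb$baa
  sorted[16] = baabaaabbabbaaaaaabbb$
  sorted[17] = babbaaaaaabbb$baabaaab
  sorted[18] = bb$baabaaabbabbaaaaaab
  sorted[19] = bbaaaaaabbb$baabaaabba
  sorted[20] = bbabbaaaaaabbb$baabaaa
  sorted[21] = bbb$baabaaabbabbaaaaaa
sorted[9] = abaaabbabbaaaaaabbb$ba

Answer: abaaabbabbaaaaaabbb$ba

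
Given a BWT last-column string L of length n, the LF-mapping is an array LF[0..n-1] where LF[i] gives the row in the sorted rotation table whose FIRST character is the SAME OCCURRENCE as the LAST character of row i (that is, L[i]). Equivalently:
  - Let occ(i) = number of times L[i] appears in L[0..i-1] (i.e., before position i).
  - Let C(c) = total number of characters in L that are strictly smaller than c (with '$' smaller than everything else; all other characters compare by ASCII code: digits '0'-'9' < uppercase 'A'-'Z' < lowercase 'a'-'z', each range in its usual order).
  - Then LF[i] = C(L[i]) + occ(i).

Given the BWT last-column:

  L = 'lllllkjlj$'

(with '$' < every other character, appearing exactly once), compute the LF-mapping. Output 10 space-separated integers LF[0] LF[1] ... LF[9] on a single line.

Char counts: '$':1, 'j':2, 'k':1, 'l':6
C (first-col start): C('$')=0, C('j')=1, C('k')=3, C('l')=4
L[0]='l': occ=0, LF[0]=C('l')+0=4+0=4
L[1]='l': occ=1, LF[1]=C('l')+1=4+1=5
L[2]='l': occ=2, LF[2]=C('l')+2=4+2=6
L[3]='l': occ=3, LF[3]=C('l')+3=4+3=7
L[4]='l': occ=4, LF[4]=C('l')+4=4+4=8
L[5]='k': occ=0, LF[5]=C('k')+0=3+0=3
L[6]='j': occ=0, LF[6]=C('j')+0=1+0=1
L[7]='l': occ=5, LF[7]=C('l')+5=4+5=9
L[8]='j': occ=1, LF[8]=C('j')+1=1+1=2
L[9]='$': occ=0, LF[9]=C('$')+0=0+0=0

Answer: 4 5 6 7 8 3 1 9 2 0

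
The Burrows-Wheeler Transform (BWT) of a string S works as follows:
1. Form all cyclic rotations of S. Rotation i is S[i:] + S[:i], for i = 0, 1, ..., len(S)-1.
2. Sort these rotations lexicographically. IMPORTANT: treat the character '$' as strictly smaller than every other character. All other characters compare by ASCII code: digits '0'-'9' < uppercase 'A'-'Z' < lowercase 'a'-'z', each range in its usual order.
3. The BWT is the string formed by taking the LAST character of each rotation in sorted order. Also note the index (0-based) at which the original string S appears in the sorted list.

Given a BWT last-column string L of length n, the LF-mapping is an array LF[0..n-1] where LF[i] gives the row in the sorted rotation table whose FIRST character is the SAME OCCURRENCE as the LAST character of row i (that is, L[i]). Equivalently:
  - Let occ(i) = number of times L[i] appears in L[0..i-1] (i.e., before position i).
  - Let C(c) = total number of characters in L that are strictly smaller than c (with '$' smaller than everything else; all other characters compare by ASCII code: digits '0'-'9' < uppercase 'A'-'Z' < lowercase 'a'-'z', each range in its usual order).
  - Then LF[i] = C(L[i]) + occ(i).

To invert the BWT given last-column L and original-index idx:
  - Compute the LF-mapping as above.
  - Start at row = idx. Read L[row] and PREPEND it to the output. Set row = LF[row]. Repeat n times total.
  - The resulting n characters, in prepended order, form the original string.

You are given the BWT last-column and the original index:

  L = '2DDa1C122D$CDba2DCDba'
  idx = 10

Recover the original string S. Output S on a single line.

Answer: D12C2CD12DabbDDCaDa2$

Derivation:
LF mapping: 3 10 11 16 1 7 2 4 5 12 0 8 13 19 17 6 14 9 15 20 18
Walk LF starting at row 10, prepending L[row]:
  step 1: row=10, L[10]='$', prepend. Next row=LF[10]=0
  step 2: row=0, L[0]='2', prepend. Next row=LF[0]=3
  step 3: row=3, L[3]='a', prepend. Next row=LF[3]=16
  step 4: row=16, L[16]='D', prepend. Next row=LF[16]=14
  step 5: row=14, L[14]='a', prepend. Next row=LF[14]=17
  step 6: row=17, L[17]='C', prepend. Next row=LF[17]=9
  step 7: row=9, L[9]='D', prepend. Next row=LF[9]=12
  step 8: row=12, L[12]='D', prepend. Next row=LF[12]=13
  step 9: row=13, L[13]='b', prepend. Next row=LF[13]=19
  step 10: row=19, L[19]='b', prepend. Next row=LF[19]=20
  step 11: row=20, L[20]='a', prepend. Next row=LF[20]=18
  step 12: row=18, L[18]='D', prepend. Next row=LF[18]=15
  step 13: row=15, L[15]='2', prepend. Next row=LF[15]=6
  step 14: row=6, L[6]='1', prepend. Next row=LF[6]=2
  step 15: row=2, L[2]='D', prepend. Next row=LF[2]=11
  step 16: row=11, L[11]='C', prepend. Next row=LF[11]=8
  step 17: row=8, L[8]='2', prepend. Next row=LF[8]=5
  step 18: row=5, L[5]='C', prepend. Next row=LF[5]=7
  step 19: row=7, L[7]='2', prepend. Next row=LF[7]=4
  step 20: row=4, L[4]='1', prepend. Next row=LF[4]=1
  step 21: row=1, L[1]='D', prepend. Next row=LF[1]=10
Reversed output: D12C2CD12DabbDDCaDa2$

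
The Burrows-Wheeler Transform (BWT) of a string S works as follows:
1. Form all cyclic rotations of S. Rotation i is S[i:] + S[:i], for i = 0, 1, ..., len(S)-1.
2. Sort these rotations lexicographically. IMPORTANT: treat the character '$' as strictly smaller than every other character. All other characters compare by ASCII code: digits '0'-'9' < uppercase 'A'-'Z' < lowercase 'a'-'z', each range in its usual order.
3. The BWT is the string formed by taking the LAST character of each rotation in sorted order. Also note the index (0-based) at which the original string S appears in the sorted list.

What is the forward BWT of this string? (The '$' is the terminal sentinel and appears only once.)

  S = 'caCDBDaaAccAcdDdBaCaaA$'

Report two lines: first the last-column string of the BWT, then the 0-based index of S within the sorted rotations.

Answer: AaacDdaaCBdaacBCDc$AADc
18

Derivation:
All 23 rotations (rotation i = S[i:]+S[:i]):
  rot[0] = caCDBDaaAccAcdDdBaCaaA$
  rot[1] = aCDBDaaAccAcdDdBaCaaA$c
  rot[2] = CDBDaaAccAcdDdBaCaaA$ca
  rot[3] = DBDaaAccAcdDdBaCaaA$caC
  rot[4] = BDaaAccAcdDdBaCaaA$caCD
  rot[5] = DaaAccAcdDdBaCaaA$caCDB
  rot[6] = aaAccAcdDdBaCaaA$caCDBD
  rot[7] = aAccAcdDdBaCaaA$caCDBDa
  rot[8] = AccAcdDdBaCaaA$caCDBDaa
  rot[9] = ccAcdDdBaCaaA$caCDBDaaA
  rot[10] = cAcdDdBaCaaA$caCDBDaaAc
  rot[11] = AcdDdBaCaaA$caCDBDaaAcc
  rot[12] = cdDdBaCaaA$caCDBDaaAccA
  rot[13] = dDdBaCaaA$caCDBDaaAccAc
  rot[14] = DdBaCaaA$caCDBDaaAccAcd
  rot[15] = dBaCaaA$caCDBDaaAccAcdD
  rot[16] = BaCaaA$caCDBDaaAccAcdDd
  rot[17] = aCaaA$caCDBDaaAccAcdDdB
  rot[18] = CaaA$caCDBDaaAccAcdDdBa
  rot[19] = aaA$caCDBDaaAccAcdDdBaC
  rot[20] = aA$caCDBDaaAccAcdDdBaCa
  rot[21] = A$caCDBDaaAccAcdDdBaCaa
  rot[22] = $caCDBDaaAccAcdDdBaCaaA
Sorted (with $ < everything):
  sorted[0] = $caCDBDaaAccAcdDdBaCaaA  (last char: 'A')
  sorted[1] = A$caCDBDaaAccAcdDdBaCaa  (last char: 'a')
  sorted[2] = AccAcdDdBaCaaA$caCDBDaa  (last char: 'a')
  sorted[3] = AcdDdBaCaaA$caCDBDaaAcc  (last char: 'c')
  sorted[4] = BDaaAccAcdDdBaCaaA$caCD  (last char: 'D')
  sorted[5] = BaCaaA$caCDBDaaAccAcdDd  (last char: 'd')
  sorted[6] = CDBDaaAccAcdDdBaCaaA$ca  (last char: 'a')
  sorted[7] = CaaA$caCDBDaaAccAcdDdBa  (last char: 'a')
  sorted[8] = DBDaaAccAcdDdBaCaaA$caC  (last char: 'C')
  sorted[9] = DaaAccAcdDdBaCaaA$caCDB  (last char: 'B')
  sorted[10] = DdBaCaaA$caCDBDaaAccAcd  (last char: 'd')
  sorted[11] = aA$caCDBDaaAccAcdDdBaCa  (last char: 'a')
  sorted[12] = aAccAcdDdBaCaaA$caCDBDa  (last char: 'a')
  sorted[13] = aCDBDaaAccAcdDdBaCaaA$c  (last char: 'c')
  sorted[14] = aCaaA$caCDBDaaAccAcdDdB  (last char: 'B')
  sorted[15] = aaA$caCDBDaaAccAcdDdBaC  (last char: 'C')
  sorted[16] = aaAccAcdDdBaCaaA$caCDBD  (last char: 'D')
  sorted[17] = cAcdDdBaCaaA$caCDBDaaAc  (last char: 'c')
  sorted[18] = caCDBDaaAccAcdDdBaCaaA$  (last char: '$')
  sorted[19] = ccAcdDdBaCaaA$caCDBDaaA  (last char: 'A')
  sorted[20] = cdDdBaCaaA$caCDBDaaAccA  (last char: 'A')
  sorted[21] = dBaCaaA$caCDBDaaAccAcdD  (last char: 'D')
  sorted[22] = dDdBaCaaA$caCDBDaaAccAc  (last char: 'c')
Last column: AaacDdaaCBdaacBCDc$AADc
Original string S is at sorted index 18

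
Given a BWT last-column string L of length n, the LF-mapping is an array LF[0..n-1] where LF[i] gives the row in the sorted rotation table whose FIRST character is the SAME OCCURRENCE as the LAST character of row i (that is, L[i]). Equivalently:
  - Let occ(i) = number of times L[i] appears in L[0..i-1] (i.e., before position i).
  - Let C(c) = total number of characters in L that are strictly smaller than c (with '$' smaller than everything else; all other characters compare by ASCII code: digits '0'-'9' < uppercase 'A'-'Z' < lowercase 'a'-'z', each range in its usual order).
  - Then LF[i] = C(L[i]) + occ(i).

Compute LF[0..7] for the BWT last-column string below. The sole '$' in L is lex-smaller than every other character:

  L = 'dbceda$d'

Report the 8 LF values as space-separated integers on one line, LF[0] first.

Char counts: '$':1, 'a':1, 'b':1, 'c':1, 'd':3, 'e':1
C (first-col start): C('$')=0, C('a')=1, C('b')=2, C('c')=3, C('d')=4, C('e')=7
L[0]='d': occ=0, LF[0]=C('d')+0=4+0=4
L[1]='b': occ=0, LF[1]=C('b')+0=2+0=2
L[2]='c': occ=0, LF[2]=C('c')+0=3+0=3
L[3]='e': occ=0, LF[3]=C('e')+0=7+0=7
L[4]='d': occ=1, LF[4]=C('d')+1=4+1=5
L[5]='a': occ=0, LF[5]=C('a')+0=1+0=1
L[6]='$': occ=0, LF[6]=C('$')+0=0+0=0
L[7]='d': occ=2, LF[7]=C('d')+2=4+2=6

Answer: 4 2 3 7 5 1 0 6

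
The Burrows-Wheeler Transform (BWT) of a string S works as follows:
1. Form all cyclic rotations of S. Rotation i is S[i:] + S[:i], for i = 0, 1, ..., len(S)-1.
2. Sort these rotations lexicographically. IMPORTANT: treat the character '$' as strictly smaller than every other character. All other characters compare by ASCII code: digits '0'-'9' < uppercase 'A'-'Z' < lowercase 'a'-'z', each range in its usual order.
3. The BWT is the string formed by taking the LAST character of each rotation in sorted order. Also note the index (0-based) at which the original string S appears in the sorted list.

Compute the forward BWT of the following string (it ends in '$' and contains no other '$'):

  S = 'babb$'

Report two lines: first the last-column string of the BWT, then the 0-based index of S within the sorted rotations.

Answer: bbb$a
3

Derivation:
All 5 rotations (rotation i = S[i:]+S[:i]):
  rot[0] = babb$
  rot[1] = abb$b
  rot[2] = bb$ba
  rot[3] = b$bab
  rot[4] = $babb
Sorted (with $ < everything):
  sorted[0] = $babb  (last char: 'b')
  sorted[1] = abb$b  (last char: 'b')
  sorted[2] = b$bab  (last char: 'b')
  sorted[3] = babb$  (last char: '$')
  sorted[4] = bb$ba  (last char: 'a')
Last column: bbb$a
Original string S is at sorted index 3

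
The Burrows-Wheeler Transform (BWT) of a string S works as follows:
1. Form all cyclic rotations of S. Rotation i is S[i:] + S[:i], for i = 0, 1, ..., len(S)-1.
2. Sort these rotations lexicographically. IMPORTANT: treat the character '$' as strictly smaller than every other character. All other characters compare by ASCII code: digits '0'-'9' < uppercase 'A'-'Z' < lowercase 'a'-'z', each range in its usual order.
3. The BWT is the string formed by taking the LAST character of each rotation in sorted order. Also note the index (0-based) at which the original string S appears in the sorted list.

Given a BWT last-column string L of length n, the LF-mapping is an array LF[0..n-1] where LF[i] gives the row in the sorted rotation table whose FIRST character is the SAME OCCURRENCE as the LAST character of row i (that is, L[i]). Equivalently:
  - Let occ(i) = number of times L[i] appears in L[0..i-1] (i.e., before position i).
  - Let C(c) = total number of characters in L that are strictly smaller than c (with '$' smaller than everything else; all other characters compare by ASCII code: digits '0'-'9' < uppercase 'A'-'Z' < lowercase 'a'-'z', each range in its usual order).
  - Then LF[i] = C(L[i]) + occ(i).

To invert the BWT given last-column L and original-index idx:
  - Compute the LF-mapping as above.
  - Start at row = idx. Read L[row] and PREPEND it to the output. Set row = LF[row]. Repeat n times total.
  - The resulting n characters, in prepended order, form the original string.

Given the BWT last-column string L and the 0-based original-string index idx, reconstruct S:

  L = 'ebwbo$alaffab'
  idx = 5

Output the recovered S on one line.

LF mapping: 7 4 12 5 11 0 1 10 2 8 9 3 6
Walk LF starting at row 5, prepending L[row]:
  step 1: row=5, L[5]='$', prepend. Next row=LF[5]=0
  step 2: row=0, L[0]='e', prepend. Next row=LF[0]=7
  step 3: row=7, L[7]='l', prepend. Next row=LF[7]=10
  step 4: row=10, L[10]='f', prepend. Next row=LF[10]=9
  step 5: row=9, L[9]='f', prepend. Next row=LF[9]=8
  step 6: row=8, L[8]='a', prepend. Next row=LF[8]=2
  step 7: row=2, L[2]='w', prepend. Next row=LF[2]=12
  step 8: row=12, L[12]='b', prepend. Next row=LF[12]=6
  step 9: row=6, L[6]='a', prepend. Next row=LF[6]=1
  step 10: row=1, L[1]='b', prepend. Next row=LF[1]=4
  step 11: row=4, L[4]='o', prepend. Next row=LF[4]=11
  step 12: row=11, L[11]='a', prepend. Next row=LF[11]=3
  step 13: row=3, L[3]='b', prepend. Next row=LF[3]=5
Reversed output: baobabwaffle$

Answer: baobabwaffle$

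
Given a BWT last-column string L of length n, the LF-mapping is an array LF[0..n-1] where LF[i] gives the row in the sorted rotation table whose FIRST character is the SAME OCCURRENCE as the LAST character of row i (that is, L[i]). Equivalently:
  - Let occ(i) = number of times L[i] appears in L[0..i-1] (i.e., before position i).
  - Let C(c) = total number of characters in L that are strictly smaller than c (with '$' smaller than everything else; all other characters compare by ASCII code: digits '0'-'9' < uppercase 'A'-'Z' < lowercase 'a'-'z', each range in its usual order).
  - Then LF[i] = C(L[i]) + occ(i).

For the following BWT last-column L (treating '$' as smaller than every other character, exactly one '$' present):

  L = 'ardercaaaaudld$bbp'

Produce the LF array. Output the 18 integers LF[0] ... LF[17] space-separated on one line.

Answer: 1 15 9 12 16 8 2 3 4 5 17 10 13 11 0 6 7 14

Derivation:
Char counts: '$':1, 'a':5, 'b':2, 'c':1, 'd':3, 'e':1, 'l':1, 'p':1, 'r':2, 'u':1
C (first-col start): C('$')=0, C('a')=1, C('b')=6, C('c')=8, C('d')=9, C('e')=12, C('l')=13, C('p')=14, C('r')=15, C('u')=17
L[0]='a': occ=0, LF[0]=C('a')+0=1+0=1
L[1]='r': occ=0, LF[1]=C('r')+0=15+0=15
L[2]='d': occ=0, LF[2]=C('d')+0=9+0=9
L[3]='e': occ=0, LF[3]=C('e')+0=12+0=12
L[4]='r': occ=1, LF[4]=C('r')+1=15+1=16
L[5]='c': occ=0, LF[5]=C('c')+0=8+0=8
L[6]='a': occ=1, LF[6]=C('a')+1=1+1=2
L[7]='a': occ=2, LF[7]=C('a')+2=1+2=3
L[8]='a': occ=3, LF[8]=C('a')+3=1+3=4
L[9]='a': occ=4, LF[9]=C('a')+4=1+4=5
L[10]='u': occ=0, LF[10]=C('u')+0=17+0=17
L[11]='d': occ=1, LF[11]=C('d')+1=9+1=10
L[12]='l': occ=0, LF[12]=C('l')+0=13+0=13
L[13]='d': occ=2, LF[13]=C('d')+2=9+2=11
L[14]='$': occ=0, LF[14]=C('$')+0=0+0=0
L[15]='b': occ=0, LF[15]=C('b')+0=6+0=6
L[16]='b': occ=1, LF[16]=C('b')+1=6+1=7
L[17]='p': occ=0, LF[17]=C('p')+0=14+0=14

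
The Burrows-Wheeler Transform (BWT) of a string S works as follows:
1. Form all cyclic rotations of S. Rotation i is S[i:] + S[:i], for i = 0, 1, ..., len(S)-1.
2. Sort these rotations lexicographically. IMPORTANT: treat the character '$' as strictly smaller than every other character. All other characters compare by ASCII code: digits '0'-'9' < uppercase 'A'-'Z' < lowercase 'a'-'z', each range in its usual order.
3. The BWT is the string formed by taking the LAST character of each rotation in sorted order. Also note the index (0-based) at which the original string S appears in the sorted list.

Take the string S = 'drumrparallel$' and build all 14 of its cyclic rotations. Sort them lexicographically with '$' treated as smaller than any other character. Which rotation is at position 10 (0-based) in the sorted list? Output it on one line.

Answer: rallel$drumrpa

Derivation:
All 14 rotations (rotation i = S[i:]+S[:i]):
  rot[0] = drumrparallel$
  rot[1] = rumrparallel$d
  rot[2] = umrparallel$dr
  rot[3] = mrparallel$dru
  rot[4] = rparallel$drum
  rot[5] = parallel$drumr
  rot[6] = arallel$drumrp
  rot[7] = rallel$drumrpa
  rot[8] = allel$drumrpar
  rot[9] = llel$drumrpara
  rot[10] = lel$drumrparal
  rot[11] = el$drumrparall
  rot[12] = l$drumrparalle
  rot[13] = $drumrparallel
Sorted (with $ < everything):
  sorted[0] = $drumrparallel
  sorted[1] = allel$drumrpar
  sorted[2] = arallel$drumrp
  sorted[3] = drumrparallel$
  sorted[4] = el$drumrparall
  sorted[5] = l$drumrparalle
  sorted[6] = lel$drumrparal
  sorted[7] = llel$drumrpara
  sorted[8] = mrparallel$dru
  sorted[9] = parallel$drumr
  sorted[10] = rallel$drumrpa
  sorted[11] = rparallel$drum
  sorted[12] = rumrparallel$d
  sorted[13] = umrparallel$dr
sorted[10] = rallel$drumrpa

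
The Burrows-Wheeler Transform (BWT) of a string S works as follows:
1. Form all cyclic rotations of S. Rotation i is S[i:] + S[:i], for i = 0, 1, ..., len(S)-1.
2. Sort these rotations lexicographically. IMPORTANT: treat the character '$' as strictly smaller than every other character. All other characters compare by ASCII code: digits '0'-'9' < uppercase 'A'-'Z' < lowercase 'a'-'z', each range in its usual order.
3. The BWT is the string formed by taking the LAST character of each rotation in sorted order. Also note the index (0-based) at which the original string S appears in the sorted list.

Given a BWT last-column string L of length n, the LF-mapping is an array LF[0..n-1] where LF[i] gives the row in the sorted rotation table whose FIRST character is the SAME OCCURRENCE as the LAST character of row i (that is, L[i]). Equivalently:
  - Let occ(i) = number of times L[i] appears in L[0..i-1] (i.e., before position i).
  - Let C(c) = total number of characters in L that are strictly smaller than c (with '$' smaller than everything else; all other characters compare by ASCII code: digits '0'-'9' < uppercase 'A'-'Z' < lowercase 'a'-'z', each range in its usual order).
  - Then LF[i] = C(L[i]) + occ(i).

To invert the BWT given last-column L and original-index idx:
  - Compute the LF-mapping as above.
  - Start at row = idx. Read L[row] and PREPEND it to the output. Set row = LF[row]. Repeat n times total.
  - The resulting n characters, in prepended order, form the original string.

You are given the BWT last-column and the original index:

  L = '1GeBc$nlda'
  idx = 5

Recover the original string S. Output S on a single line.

LF mapping: 1 3 7 2 5 0 9 8 6 4
Walk LF starting at row 5, prepending L[row]:
  step 1: row=5, L[5]='$', prepend. Next row=LF[5]=0
  step 2: row=0, L[0]='1', prepend. Next row=LF[0]=1
  step 3: row=1, L[1]='G', prepend. Next row=LF[1]=3
  step 4: row=3, L[3]='B', prepend. Next row=LF[3]=2
  step 5: row=2, L[2]='e', prepend. Next row=LF[2]=7
  step 6: row=7, L[7]='l', prepend. Next row=LF[7]=8
  step 7: row=8, L[8]='d', prepend. Next row=LF[8]=6
  step 8: row=6, L[6]='n', prepend. Next row=LF[6]=9
  step 9: row=9, L[9]='a', prepend. Next row=LF[9]=4
  step 10: row=4, L[4]='c', prepend. Next row=LF[4]=5
Reversed output: candleBG1$

Answer: candleBG1$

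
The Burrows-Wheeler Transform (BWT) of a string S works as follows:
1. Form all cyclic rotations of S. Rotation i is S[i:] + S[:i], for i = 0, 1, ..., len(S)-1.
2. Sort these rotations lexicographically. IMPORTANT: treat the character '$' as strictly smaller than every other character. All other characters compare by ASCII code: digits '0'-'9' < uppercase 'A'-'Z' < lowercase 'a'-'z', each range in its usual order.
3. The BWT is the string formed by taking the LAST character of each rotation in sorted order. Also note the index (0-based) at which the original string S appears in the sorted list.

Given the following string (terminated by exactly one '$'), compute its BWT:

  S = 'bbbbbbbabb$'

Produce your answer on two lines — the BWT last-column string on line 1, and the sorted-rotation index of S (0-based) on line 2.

Answer: bbbbabbbbb$
10

Derivation:
All 11 rotations (rotation i = S[i:]+S[:i]):
  rot[0] = bbbbbbbabb$
  rot[1] = bbbbbbabb$b
  rot[2] = bbbbbabb$bb
  rot[3] = bbbbabb$bbb
  rot[4] = bbbabb$bbbb
  rot[5] = bbabb$bbbbb
  rot[6] = babb$bbbbbb
  rot[7] = abb$bbbbbbb
  rot[8] = bb$bbbbbbba
  rot[9] = b$bbbbbbbab
  rot[10] = $bbbbbbbabb
Sorted (with $ < everything):
  sorted[0] = $bbbbbbbabb  (last char: 'b')
  sorted[1] = abb$bbbbbbb  (last char: 'b')
  sorted[2] = b$bbbbbbbab  (last char: 'b')
  sorted[3] = babb$bbbbbb  (last char: 'b')
  sorted[4] = bb$bbbbbbba  (last char: 'a')
  sorted[5] = bbabb$bbbbb  (last char: 'b')
  sorted[6] = bbbabb$bbbb  (last char: 'b')
  sorted[7] = bbbbabb$bbb  (last char: 'b')
  sorted[8] = bbbbbabb$bb  (last char: 'b')
  sorted[9] = bbbbbbabb$b  (last char: 'b')
  sorted[10] = bbbbbbbabb$  (last char: '$')
Last column: bbbbabbbbb$
Original string S is at sorted index 10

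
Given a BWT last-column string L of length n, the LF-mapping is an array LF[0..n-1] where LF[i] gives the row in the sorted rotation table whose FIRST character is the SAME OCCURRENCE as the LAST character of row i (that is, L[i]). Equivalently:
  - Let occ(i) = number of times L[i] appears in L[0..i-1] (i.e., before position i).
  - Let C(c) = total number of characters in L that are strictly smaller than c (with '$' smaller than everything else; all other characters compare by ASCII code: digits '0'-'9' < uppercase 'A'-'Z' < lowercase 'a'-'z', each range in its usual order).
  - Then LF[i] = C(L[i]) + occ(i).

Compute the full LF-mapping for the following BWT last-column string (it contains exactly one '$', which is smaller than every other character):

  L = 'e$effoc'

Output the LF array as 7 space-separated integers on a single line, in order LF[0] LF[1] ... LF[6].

Answer: 2 0 3 4 5 6 1

Derivation:
Char counts: '$':1, 'c':1, 'e':2, 'f':2, 'o':1
C (first-col start): C('$')=0, C('c')=1, C('e')=2, C('f')=4, C('o')=6
L[0]='e': occ=0, LF[0]=C('e')+0=2+0=2
L[1]='$': occ=0, LF[1]=C('$')+0=0+0=0
L[2]='e': occ=1, LF[2]=C('e')+1=2+1=3
L[3]='f': occ=0, LF[3]=C('f')+0=4+0=4
L[4]='f': occ=1, LF[4]=C('f')+1=4+1=5
L[5]='o': occ=0, LF[5]=C('o')+0=6+0=6
L[6]='c': occ=0, LF[6]=C('c')+0=1+0=1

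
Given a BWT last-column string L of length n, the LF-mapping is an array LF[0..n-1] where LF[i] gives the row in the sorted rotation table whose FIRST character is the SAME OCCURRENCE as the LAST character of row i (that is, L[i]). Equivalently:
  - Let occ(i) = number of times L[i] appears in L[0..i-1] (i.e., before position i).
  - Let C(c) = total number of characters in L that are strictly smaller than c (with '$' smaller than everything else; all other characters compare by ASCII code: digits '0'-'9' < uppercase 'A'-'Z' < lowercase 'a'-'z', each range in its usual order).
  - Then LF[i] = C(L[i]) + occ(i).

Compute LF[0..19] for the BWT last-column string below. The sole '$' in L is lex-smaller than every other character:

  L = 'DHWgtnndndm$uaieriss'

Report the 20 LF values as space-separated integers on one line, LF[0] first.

Char counts: '$':1, 'D':1, 'H':1, 'W':1, 'a':1, 'd':2, 'e':1, 'g':1, 'i':2, 'm':1, 'n':3, 'r':1, 's':2, 't':1, 'u':1
C (first-col start): C('$')=0, C('D')=1, C('H')=2, C('W')=3, C('a')=4, C('d')=5, C('e')=7, C('g')=8, C('i')=9, C('m')=11, C('n')=12, C('r')=15, C('s')=16, C('t')=18, C('u')=19
L[0]='D': occ=0, LF[0]=C('D')+0=1+0=1
L[1]='H': occ=0, LF[1]=C('H')+0=2+0=2
L[2]='W': occ=0, LF[2]=C('W')+0=3+0=3
L[3]='g': occ=0, LF[3]=C('g')+0=8+0=8
L[4]='t': occ=0, LF[4]=C('t')+0=18+0=18
L[5]='n': occ=0, LF[5]=C('n')+0=12+0=12
L[6]='n': occ=1, LF[6]=C('n')+1=12+1=13
L[7]='d': occ=0, LF[7]=C('d')+0=5+0=5
L[8]='n': occ=2, LF[8]=C('n')+2=12+2=14
L[9]='d': occ=1, LF[9]=C('d')+1=5+1=6
L[10]='m': occ=0, LF[10]=C('m')+0=11+0=11
L[11]='$': occ=0, LF[11]=C('$')+0=0+0=0
L[12]='u': occ=0, LF[12]=C('u')+0=19+0=19
L[13]='a': occ=0, LF[13]=C('a')+0=4+0=4
L[14]='i': occ=0, LF[14]=C('i')+0=9+0=9
L[15]='e': occ=0, LF[15]=C('e')+0=7+0=7
L[16]='r': occ=0, LF[16]=C('r')+0=15+0=15
L[17]='i': occ=1, LF[17]=C('i')+1=9+1=10
L[18]='s': occ=0, LF[18]=C('s')+0=16+0=16
L[19]='s': occ=1, LF[19]=C('s')+1=16+1=17

Answer: 1 2 3 8 18 12 13 5 14 6 11 0 19 4 9 7 15 10 16 17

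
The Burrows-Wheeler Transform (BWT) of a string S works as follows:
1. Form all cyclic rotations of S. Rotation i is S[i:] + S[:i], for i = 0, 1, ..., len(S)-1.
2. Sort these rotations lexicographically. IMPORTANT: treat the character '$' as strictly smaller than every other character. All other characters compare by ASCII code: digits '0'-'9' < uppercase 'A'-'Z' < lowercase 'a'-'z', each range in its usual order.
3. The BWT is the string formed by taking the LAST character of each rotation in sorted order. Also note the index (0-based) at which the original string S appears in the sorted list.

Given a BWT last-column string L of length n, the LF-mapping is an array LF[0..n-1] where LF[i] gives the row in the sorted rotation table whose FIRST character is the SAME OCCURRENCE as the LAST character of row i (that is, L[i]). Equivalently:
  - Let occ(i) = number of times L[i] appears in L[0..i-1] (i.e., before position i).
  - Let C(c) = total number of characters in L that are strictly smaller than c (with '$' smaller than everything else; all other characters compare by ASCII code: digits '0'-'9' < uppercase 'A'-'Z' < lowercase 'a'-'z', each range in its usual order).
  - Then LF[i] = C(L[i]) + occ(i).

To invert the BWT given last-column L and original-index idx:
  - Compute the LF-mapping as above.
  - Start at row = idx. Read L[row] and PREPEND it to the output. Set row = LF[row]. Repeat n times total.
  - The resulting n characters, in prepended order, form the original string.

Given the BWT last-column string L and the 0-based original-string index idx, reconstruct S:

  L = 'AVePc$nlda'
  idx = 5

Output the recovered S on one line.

LF mapping: 1 3 7 2 5 0 9 8 6 4
Walk LF starting at row 5, prepending L[row]:
  step 1: row=5, L[5]='$', prepend. Next row=LF[5]=0
  step 2: row=0, L[0]='A', prepend. Next row=LF[0]=1
  step 3: row=1, L[1]='V', prepend. Next row=LF[1]=3
  step 4: row=3, L[3]='P', prepend. Next row=LF[3]=2
  step 5: row=2, L[2]='e', prepend. Next row=LF[2]=7
  step 6: row=7, L[7]='l', prepend. Next row=LF[7]=8
  step 7: row=8, L[8]='d', prepend. Next row=LF[8]=6
  step 8: row=6, L[6]='n', prepend. Next row=LF[6]=9
  step 9: row=9, L[9]='a', prepend. Next row=LF[9]=4
  step 10: row=4, L[4]='c', prepend. Next row=LF[4]=5
Reversed output: candlePVA$

Answer: candlePVA$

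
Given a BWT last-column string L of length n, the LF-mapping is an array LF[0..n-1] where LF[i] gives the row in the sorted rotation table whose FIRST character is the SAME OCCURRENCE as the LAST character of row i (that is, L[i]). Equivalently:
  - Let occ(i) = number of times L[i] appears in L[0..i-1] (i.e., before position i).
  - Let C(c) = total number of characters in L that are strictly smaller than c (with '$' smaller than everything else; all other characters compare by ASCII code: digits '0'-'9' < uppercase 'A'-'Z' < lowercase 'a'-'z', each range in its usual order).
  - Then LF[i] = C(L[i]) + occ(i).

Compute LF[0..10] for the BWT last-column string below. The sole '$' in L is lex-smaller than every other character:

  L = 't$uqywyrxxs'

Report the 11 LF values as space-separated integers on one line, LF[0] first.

Answer: 4 0 5 1 9 6 10 2 7 8 3

Derivation:
Char counts: '$':1, 'q':1, 'r':1, 's':1, 't':1, 'u':1, 'w':1, 'x':2, 'y':2
C (first-col start): C('$')=0, C('q')=1, C('r')=2, C('s')=3, C('t')=4, C('u')=5, C('w')=6, C('x')=7, C('y')=9
L[0]='t': occ=0, LF[0]=C('t')+0=4+0=4
L[1]='$': occ=0, LF[1]=C('$')+0=0+0=0
L[2]='u': occ=0, LF[2]=C('u')+0=5+0=5
L[3]='q': occ=0, LF[3]=C('q')+0=1+0=1
L[4]='y': occ=0, LF[4]=C('y')+0=9+0=9
L[5]='w': occ=0, LF[5]=C('w')+0=6+0=6
L[6]='y': occ=1, LF[6]=C('y')+1=9+1=10
L[7]='r': occ=0, LF[7]=C('r')+0=2+0=2
L[8]='x': occ=0, LF[8]=C('x')+0=7+0=7
L[9]='x': occ=1, LF[9]=C('x')+1=7+1=8
L[10]='s': occ=0, LF[10]=C('s')+0=3+0=3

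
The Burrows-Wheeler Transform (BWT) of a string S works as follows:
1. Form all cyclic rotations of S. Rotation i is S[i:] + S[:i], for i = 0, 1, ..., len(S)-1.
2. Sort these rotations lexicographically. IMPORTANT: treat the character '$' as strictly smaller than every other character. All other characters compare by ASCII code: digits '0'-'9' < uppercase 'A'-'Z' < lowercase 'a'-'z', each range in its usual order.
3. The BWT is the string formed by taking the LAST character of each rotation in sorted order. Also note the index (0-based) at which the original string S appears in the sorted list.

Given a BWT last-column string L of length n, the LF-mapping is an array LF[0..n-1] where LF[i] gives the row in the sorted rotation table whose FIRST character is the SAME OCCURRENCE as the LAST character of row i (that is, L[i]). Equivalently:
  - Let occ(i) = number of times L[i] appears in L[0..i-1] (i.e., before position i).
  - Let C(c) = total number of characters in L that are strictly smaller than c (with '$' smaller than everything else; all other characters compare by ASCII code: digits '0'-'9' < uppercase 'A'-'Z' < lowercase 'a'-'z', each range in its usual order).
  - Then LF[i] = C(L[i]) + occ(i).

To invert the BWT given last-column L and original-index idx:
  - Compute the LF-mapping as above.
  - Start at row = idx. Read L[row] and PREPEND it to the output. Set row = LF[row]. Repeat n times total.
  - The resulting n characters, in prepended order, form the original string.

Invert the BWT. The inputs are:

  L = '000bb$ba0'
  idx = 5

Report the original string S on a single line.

Answer: ab0bb000$

Derivation:
LF mapping: 1 2 3 6 7 0 8 5 4
Walk LF starting at row 5, prepending L[row]:
  step 1: row=5, L[5]='$', prepend. Next row=LF[5]=0
  step 2: row=0, L[0]='0', prepend. Next row=LF[0]=1
  step 3: row=1, L[1]='0', prepend. Next row=LF[1]=2
  step 4: row=2, L[2]='0', prepend. Next row=LF[2]=3
  step 5: row=3, L[3]='b', prepend. Next row=LF[3]=6
  step 6: row=6, L[6]='b', prepend. Next row=LF[6]=8
  step 7: row=8, L[8]='0', prepend. Next row=LF[8]=4
  step 8: row=4, L[4]='b', prepend. Next row=LF[4]=7
  step 9: row=7, L[7]='a', prepend. Next row=LF[7]=5
Reversed output: ab0bb000$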